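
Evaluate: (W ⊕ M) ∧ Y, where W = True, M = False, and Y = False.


W = True, M = False, Y = False
Step 1: W ⊕ M = True XOR False = True
Step 2: True ∧ Y = True AND False = False
XOR true when exactly one of W,M is true; then AND with Y.

False


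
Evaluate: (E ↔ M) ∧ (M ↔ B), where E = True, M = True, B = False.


E = True, M = True, B = False
Step 1: E ↔ M is true when E and M have the same value. Result: True
Step 2: M ↔ B is true when M and B have the same value. Result: False
Step 3: True ∧ False = False

False


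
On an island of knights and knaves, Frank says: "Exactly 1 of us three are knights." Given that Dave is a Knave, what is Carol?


Frank claims exactly 1 knights among Frank, Dave, Carol.
Given: Dave is a Knave.

Case 1: Frank is a Knight (tells truth)
  Then exactly 1 of the three are knights.
  Counting Frank, Dave: 1 knight(s) so far. Need 0 more → Carol = Knave.
Case 2: Frank is a Knave (lies)
  Then the count is NOT 1.
  If Carol = Knight, count = 1 = 1 → claim would be true, contradicts lie.
  If Carol = Knave, count = 0 ≠ 1 → lie confirmed ✓

Carol is a Knave.

Knave


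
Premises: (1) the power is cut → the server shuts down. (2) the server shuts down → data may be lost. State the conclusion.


Hypothetical syllogism: P → Q, Q → R ⊢ P → R
Premise 1: the power is cut → the server shuts down
Premise 2: the server shuts down → data may be lost
Chain the implications: the middle term (the server shuts down) links the two.
Conclusion: If the power is cut, then data may be lost.

If the power is cut, then data may be lost.


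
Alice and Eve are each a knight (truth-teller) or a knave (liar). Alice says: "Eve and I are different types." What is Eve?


Alice says: "Eve and I are different types."
Case 1: Alice is a Knight (truth-teller)
  Statement is true → they ARE different → Eve is a Knave
Case 2: Alice is a Knave (liar)
  Statement is false → they are NOT different → Eve is a Knave
In both cases, Eve is a Knave.

Knave


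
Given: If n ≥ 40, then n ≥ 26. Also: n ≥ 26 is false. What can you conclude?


Modus tollens: P → Q, ¬Q ⊢ ¬P
P: n ≥ 40
Q: n ≥ 26
We have P → Q and Q is false.
By modus tollens, P must be false.

It is not the case that n ≥ 40


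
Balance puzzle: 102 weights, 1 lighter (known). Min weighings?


Each weighing has 3 outcomes (left heavy / balance / right heavy), so k weighings distinguish at most 3^k cases; splitting into three near-equal groups achieves this.
Need 3^k ≥ 102: 3^4 = 81 < 102 ≤ 3^5 = 243
k = ⌈log₃(102)⌉ = 5

5


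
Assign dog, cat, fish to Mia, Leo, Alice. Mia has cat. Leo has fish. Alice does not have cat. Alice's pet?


From clues:
  Mia → cat
  Leo → fish
By elimination, Alice gets the remaining.

dog


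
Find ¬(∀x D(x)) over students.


Original: ∀x D(x)
Rule: ¬∀→∃, ¬∃→∀, negate predicate.
Negation: ∃x ¬D(x)

∃x ¬D(x)


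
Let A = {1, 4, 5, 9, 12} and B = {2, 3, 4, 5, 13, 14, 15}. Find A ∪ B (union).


A = {1, 4, 5, 9, 12}
B = {2, 3, 4, 5, 13, 14, 15}
Operation: union
All elements combined: 1, 2, 3, 4, 5, 9, 12, 13, 14, 15

{1, 2, 3, 4, 5, 9, 12, 13, 14, 15}


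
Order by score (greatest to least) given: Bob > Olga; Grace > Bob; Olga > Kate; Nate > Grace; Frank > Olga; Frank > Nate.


Constraints: Bob > Olga; Grace > Bob; Olga > Kate; Nate > Grace; Frank > Olga; Frank > Nate
Method: at each step, the next-highest is the one remaining person who never appears on the smaller side of a constraint between remaining people.
  Step 1: remaining {Grace, Nate, Olga, Frank, Bob, Kate}; on the smaller side: {Grace, Nate, Olga, Bob, Kate} → Frank is next (Frank > Olga; Frank > Nate).
  Step 2: remaining {Grace, Nate, Olga, Bob, Kate}; on the smaller side: {Grace, Olga, Bob, Kate} → Nate is next (Nate > Grace).
  Step 3: remaining {Grace, Olga, Bob, Kate}; on the smaller side: {Olga, Bob, Kate} → Grace is next (Grace > Bob).
  Step 4: remaining {Olga, Bob, Kate}; on the smaller side: {Olga, Kate} → Bob is next (Bob > Olga).
  Step 5: remaining {Olga, Kate}; on the smaller side: {Kate} → Olga is next (Olga > Kate).
  Step 6: only Kate remains → lowest.
Final ranking (highest to lowest):

Frank > Nate > Grace > Bob > Olga > Kate


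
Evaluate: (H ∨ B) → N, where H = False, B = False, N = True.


H = False, B = False, N = True
Step 1: H ∨ B = False OR False = False
Step 2: (False) → N: false only when antecedent=True and N=False.
Result: True

True


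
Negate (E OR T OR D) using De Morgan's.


De Morgan's law: ¬(P ∨ Q ∨ R) ≡ ¬P ∧ ¬Q ∧ ¬R
¬(E ∨ T ∨ D) = ¬E ∧ ¬T ∧ ¬D

¬E ∧ ¬T ∧ ¬D


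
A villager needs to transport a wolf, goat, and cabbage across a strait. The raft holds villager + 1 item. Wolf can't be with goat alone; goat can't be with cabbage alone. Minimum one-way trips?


1. villager+goat → 2. villager ← 3. villager+wolf → 4. villager+goat ← 5. villager+cabbage → 6. villager ← 7. villager+goat →
Minimum trips = 7

7


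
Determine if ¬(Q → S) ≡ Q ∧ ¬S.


Expression 1: ¬(Q → S)
Expression 2: Q ∧ ¬S
Truth table (Q S | Expr1 Expr2):
  T T |   F     F
  T F |   T     T
  F T |   F     F
  F F |   F     F
All 4 rows agree, so the expressions are logically equivalent.

Yes


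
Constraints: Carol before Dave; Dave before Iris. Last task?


Constraints: Carol before Dave; Dave before Iris
The last task can have nothing scheduled after it, so it must never appear on the left of a 'before'.
Tasks appearing before some other task: Carol, Dave.
The only task not in that list is Iris → it is last.

Iris


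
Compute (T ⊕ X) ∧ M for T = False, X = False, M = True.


T = False, X = False, M = True
Step 1: T ⊕ X = False XOR False = False
Step 2: False ∧ M = False AND True = False
XOR true when exactly one of T,X is true; then AND with M.

False


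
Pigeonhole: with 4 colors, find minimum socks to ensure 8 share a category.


Pigeonhole: to guarantee k in one of n categories, need (k-1)×n + 1.
k = 8, n = 4
Minimum = (8-1) × 4 + 1 = 7 × 4 + 1

29


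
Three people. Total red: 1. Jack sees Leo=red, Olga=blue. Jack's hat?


Total red = 1, seen red = 1
Own red = 1 - 1 = 0
Jack's hat is blue.

blue


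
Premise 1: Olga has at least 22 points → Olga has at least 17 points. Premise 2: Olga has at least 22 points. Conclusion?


Modus ponens: P → Q, P ⊢ Q
P: Olga has at least 22 points
Q: Olga has at least 17 points
We have P → Q and P is true.
By modus ponens, Q must be true.

Olga has at least 17 points


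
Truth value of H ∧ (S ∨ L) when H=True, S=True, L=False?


H = True, S = True, L = False
Expression: H ∧ (S ∨ L)
Step 1: S ∨ L = True OR False = True
Step 2: H ∧ (True) = True AND True = True

True


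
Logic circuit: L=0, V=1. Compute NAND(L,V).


L AND V = 0
NOT(0) = 1

1


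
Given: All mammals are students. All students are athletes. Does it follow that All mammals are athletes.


Premise 1: All mammals are students.
Premise 2: All students are athletes.
Conclusion: All mammals are athletes.
Barbara syllogism (AAA-1): All A are B, All B are C → All A are C.
Middle term (students) distributed in premise 2.

Valid


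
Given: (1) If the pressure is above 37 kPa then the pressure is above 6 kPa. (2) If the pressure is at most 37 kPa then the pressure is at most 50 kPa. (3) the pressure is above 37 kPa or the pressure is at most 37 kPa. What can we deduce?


Constructive dilemma: (P → Q) ∧ (R → S), P ∨ R ⊢ Q ∨ S
Premise 1: the pressure is above 37 kPa → the pressure is above 6 kPa
Premise 2: the pressure is at most 37 kPa → the pressure is at most 50 kPa
Premise 3: the pressure is above 37 kPa ∨ the pressure is at most 37 kPa
Case 1: Assuming the pressure is above 37 kPa, then by Premise 1, the pressure is above 6 kPa.
Case 2: Assuming the pressure is at most 37 kPa, then by Premise 2, the pressure is at most 50 kPa.
Since one of the pressure is above 37 kPa or the pressure is at most 37 kPa must hold, we get the pressure is above 6 kPa or the pressure is at most 50 kPa.

The pressure is above 6 kPa or the pressure is at most 50 kPa.


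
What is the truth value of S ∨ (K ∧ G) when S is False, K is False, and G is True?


S = False, K = False, G = True
Step 1: K ∧ G = False AND True = False
Step 2: S ∨ False = False OR False = False
AND evaluated first (higher precedence); then OR applied.

False


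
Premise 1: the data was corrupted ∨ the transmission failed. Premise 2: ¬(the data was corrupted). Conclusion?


Disjunctive syllogism: P ∨ Q, ¬P ⊢ Q
Disjunction: the data was corrupted ∨ the transmission failed
We know it is not the case that the data was corrupted.
By disjunctive syllogism, the other disjunct must be true.

The transmission failed


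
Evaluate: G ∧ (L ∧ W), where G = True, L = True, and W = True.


G = True, L = True, W = True
Step 1: L ∧ W = True AND True = True
Step 2: G ∧ True = True AND True = True
AND is true only when ALL operands are true.

True


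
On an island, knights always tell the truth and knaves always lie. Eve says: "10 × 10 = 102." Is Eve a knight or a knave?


Statement: "10 × 10 = 102."
Actual: 10 × 10 = 100
Claimed: 102
Statement is FALSE → Eve lies → Knave

Knave


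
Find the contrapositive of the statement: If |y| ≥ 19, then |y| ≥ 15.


Original: If |y| ≥ 19, then |y| ≥ 15
Contrapositive: If ¬Q, then ¬P
Negate Q: not (|y| ≥ 15)
Negate P: not (|y| ≥ 19)

If not (|y| ≥ 15), then not (|y| ≥ 19).


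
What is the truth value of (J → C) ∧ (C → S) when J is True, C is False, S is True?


J = True, C = False, S = True
Step 1: J → C is false only when J=True and C=False. Result: False
Step 2: C → S is false only when C=True and S=False. Result: True
Step 3: False ∧ True = False

False


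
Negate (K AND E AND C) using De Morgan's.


De Morgan's law: ¬(P ∧ Q ∧ R) ≡ ¬P ∨ ¬Q ∨ ¬R
¬(K ∧ E ∧ C) = ¬K ∨ ¬E ∨ ¬C

¬K ∨ ¬E ∨ ¬C


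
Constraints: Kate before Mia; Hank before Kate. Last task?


Constraints: Kate before Mia; Hank before Kate
The last task can have nothing scheduled after it, so it must never appear on the left of a 'before'.
Tasks appearing before some other task: Kate, Hank.
The only task not in that list is Mia → it is last.

Mia


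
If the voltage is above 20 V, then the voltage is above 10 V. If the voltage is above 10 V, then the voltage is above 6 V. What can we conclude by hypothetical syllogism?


Hypothetical syllogism: P → Q, Q → R ⊢ P → R
Premise 1: the voltage is above 20 V → the voltage is above 10 V
Premise 2: the voltage is above 10 V → the voltage is above 6 V
Chain the implications: the middle term (the voltage is above 10 V) links the two.
Conclusion: If the voltage is above 20 V, then the voltage is above 6 V.

If the voltage is above 20 V, then the voltage is above 6 V.


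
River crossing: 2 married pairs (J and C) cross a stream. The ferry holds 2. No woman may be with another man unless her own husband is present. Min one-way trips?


Label couples J and C.
1. WJ+WC → (far: WJ,WC; near: HJ,HC)
2. WJ ←   (far: WC; near: HJ,HC,WJ)
3. HJ+HC → (far: HJ,HC,WC; near: WJ)
4. HJ ←   (far: HC,WC; near: HJ,WJ)  — HJ returns, since WJ is alone on near bank
5. HJ+WJ → (far: all four; near: empty)
Every state respects the constraint.
Minimum trips = 5

5


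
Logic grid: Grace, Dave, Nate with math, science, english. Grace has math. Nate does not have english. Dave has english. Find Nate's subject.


From clues:
  Grace → math
  Dave → english
By elimination, Nate gets the remaining.

science


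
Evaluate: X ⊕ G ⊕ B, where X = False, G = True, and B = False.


X = False, G = True, B = False
Step 1: X ⊕ G = False XOR True = True
Step 2: True ⊕ B = True XOR False = True
XOR is true when an odd number of operands are true.

True


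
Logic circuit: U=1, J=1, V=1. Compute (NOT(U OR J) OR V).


U OR J = 1
NOT(1) = 0
0 OR 1 = 1

1


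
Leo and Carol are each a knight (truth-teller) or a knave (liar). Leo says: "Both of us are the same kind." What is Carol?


Leo says: "Both of us are the same kind."
Case 1: Leo is a Knight (truth-teller)
  Statement is true → they ARE the same → Carol is also a Knight
Case 2: Leo is a Knave (liar)
  Statement is false → they are NOT the same → Carol is a Knight
In both cases, Carol is a Knight.

Knight


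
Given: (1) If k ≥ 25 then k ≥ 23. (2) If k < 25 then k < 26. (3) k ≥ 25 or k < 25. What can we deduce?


Constructive dilemma: (P → Q) ∧ (R → S), P ∨ R ⊢ Q ∨ S
Premise 1: k ≥ 25 → k ≥ 23
Premise 2: k < 25 → k < 26
Premise 3: k ≥ 25 ∨ k < 25
Case 1: Assuming k ≥ 25, then by Premise 1, k ≥ 23.
Case 2: Assuming k < 25, then by Premise 2, k < 26.
Since one of k ≥ 25 or k < 25 must hold, we get k ≥ 23 or k < 26.

k ≥ 23 or k < 26.


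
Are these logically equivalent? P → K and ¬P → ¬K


Expression 1: P → K
Expression 2: ¬P → ¬K
Truth table (P K | Expr1 Expr2):
  T T |   T     T
  T F |   F     T   ← differ
  F T |   T     F   ← differ
  F F |   T     T
Counterexample: P=T, K=F gives Expr1 = F but Expr2 = T, so the expressions are NOT logically equivalent.

No


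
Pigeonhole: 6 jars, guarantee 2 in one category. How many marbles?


Pigeonhole: to guarantee k in one of n categories, need (k-1)×n + 1.
k = 2, n = 6
Minimum = (2-1) × 6 + 1 = 1 × 6 + 1

7


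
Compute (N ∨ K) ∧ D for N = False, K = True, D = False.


N = False, K = True, D = False
Step 1: N ∨ K = False OR True = True
Step 2: True ∧ D = True AND False = False
OR is true when at least one operand is true; AND requires both.

False


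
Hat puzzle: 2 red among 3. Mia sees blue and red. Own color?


Total red = 2, seen red = 1
Own red = 2 - 1 = 1
Mia's hat is red.

red


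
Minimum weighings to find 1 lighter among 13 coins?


Each weighing has 3 outcomes (left heavy / balance / right heavy), so k weighings distinguish at most 3^k cases; splitting into three near-equal groups achieves this.
Need 3^k ≥ 13: 3^2 = 9 < 13 ≤ 3^3 = 27
k = ⌈log₃(13)⌉ = 3

3


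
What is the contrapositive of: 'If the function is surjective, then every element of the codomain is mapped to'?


Original: If the function is surjective, then every element of the codomain is mapped to
Contrapositive: If ¬Q, then ¬P
Negate Q: not (every element of the codomain is mapped to)
Negate P: not (the function is surjective)

If not (every element of the codomain is mapped to), then not (the function is surjective).


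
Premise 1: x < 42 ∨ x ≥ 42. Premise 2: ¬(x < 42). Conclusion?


Disjunctive syllogism: P ∨ Q, ¬P ⊢ Q
Disjunction: x < 42 ∨ x ≥ 42
We know it is not the case that x < 42.
By disjunctive syllogism, the other disjunct must be true.

x ≥ 42


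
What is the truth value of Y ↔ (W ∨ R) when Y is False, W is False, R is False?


Y = False, W = False, R = False
Step 1: W ∨ R = False OR False = False
Step 2: Y ↔ (False): true when both sides have same truth value.
Result: False ↔ False = True

True


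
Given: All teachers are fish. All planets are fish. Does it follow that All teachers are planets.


Premise 1: All teachers are fish.
Premise 2: All planets are fish.
Conclusion: All teachers are planets.
Fallacy: undistributed middle. fish is predicate in both.
Counterexample: teachers and planets could be disjoint subsets of fish.

Invalid


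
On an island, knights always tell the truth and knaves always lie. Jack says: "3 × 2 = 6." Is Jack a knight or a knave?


Statement: "3 × 2 = 6."
Actual: 3 × 2 = 6
Claimed: 6
Statement is TRUE → Jack tells the truth → Knight

Knight


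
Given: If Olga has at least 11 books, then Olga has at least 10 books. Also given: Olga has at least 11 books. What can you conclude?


Modus ponens: P → Q, P ⊢ Q
P: Olga has at least 11 books
Q: Olga has at least 10 books
We have P → Q and P is true.
By modus ponens, Q must be true.

Olga has at least 10 books


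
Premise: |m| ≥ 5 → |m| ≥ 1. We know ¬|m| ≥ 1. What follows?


Modus tollens: P → Q, ¬Q ⊢ ¬P
P: |m| ≥ 5
Q: |m| ≥ 1
We have P → Q and Q is false.
By modus tollens, P must be false.

It is not the case that |m| ≥ 5


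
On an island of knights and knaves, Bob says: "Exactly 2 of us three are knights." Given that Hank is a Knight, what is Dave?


Bob claims exactly 2 knights among Bob, Hank, Dave.
Given: Hank is a Knight.

Case 1: Bob is a Knight (tells truth)
  Then exactly 2 of the three are knights.
  Counting Bob, Hank: 2 knight(s) so far. Need 0 more → Dave = Knave.
Case 2: Bob is a Knave (lies)
  Then the count is NOT 2.
  If Dave = Knight, count = 2 = 2 → claim would be true, contradicts lie.
  If Dave = Knave, count = 1 ≠ 2 → lie confirmed ✓

Dave is a Knave.

Knave


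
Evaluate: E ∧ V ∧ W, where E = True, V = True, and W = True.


E = True, V = True, W = True
Step 1: E ∧ V = True AND True = True
Step 2: (True) ∧ W = (True) AND True = True
AND is true only when ALL operands are true.

True


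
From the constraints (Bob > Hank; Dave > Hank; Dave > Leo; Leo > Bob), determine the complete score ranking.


Constraints: Bob > Hank; Dave > Hank; Dave > Leo; Leo > Bob
Method: at each step, the next-highest is the one remaining person who never appears on the smaller side of a constraint between remaining people.
  Step 1: remaining {Bob, Hank, Leo, Dave}; on the smaller side: {Bob, Hank, Leo} → Dave is next (Dave > Hank; Dave > Leo).
  Step 2: remaining {Bob, Hank, Leo}; on the smaller side: {Bob, Hank} → Leo is next (Leo > Bob).
  Step 3: remaining {Bob, Hank}; on the smaller side: {Hank} → Bob is next (Bob > Hank).
  Step 4: only Hank remains → lowest.
Final ranking (highest to lowest):

Dave > Leo > Bob > Hank


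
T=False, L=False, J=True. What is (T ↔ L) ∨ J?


T = False, L = False, J = True
Expression: (T ↔ L) ∨ J
Step 1: T ↔ L = (False iff False) (true when values match) = True
Step 2: (True) ∨ J = True OR True = True

True


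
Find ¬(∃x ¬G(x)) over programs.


Original: ∃x ¬G(x)
Rule: ¬∀→∃, ¬∃→∀, negate predicate.
Negation: ∀x G(x)

∀x G(x)


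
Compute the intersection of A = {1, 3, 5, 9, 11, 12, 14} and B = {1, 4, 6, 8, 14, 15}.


A = {1, 3, 5, 9, 11, 12, 14}
B = {1, 4, 6, 8, 14, 15}
Operation: intersection
Elements in both: 1, 14

{1, 14}


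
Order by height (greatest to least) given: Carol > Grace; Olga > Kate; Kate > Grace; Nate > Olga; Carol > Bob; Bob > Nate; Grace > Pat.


Constraints: Carol > Grace; Olga > Kate; Kate > Grace; Nate > Olga; Carol > Bob; Bob > Nate; Grace > Pat
Method: at each step, the next-highest is the one remaining person who never appears on the smaller side of a constraint between remaining people.
  Step 1: remaining {Nate, Pat, Carol, Bob, Kate, Olga, Grace}; on the smaller side: {Nate, Pat, Bob, Kate, Olga, Grace} → Carol is next (Carol > Grace; Carol > Bob).
  Step 2: remaining {Nate, Pat, Bob, Kate, Olga, Grace}; on the smaller side: {Nate, Pat, Kate, Olga, Grace} → Bob is next (Bob > Nate).
  Step 3: remaining {Nate, Pat, Kate, Olga, Grace}; on the smaller side: {Pat, Kate, Olga, Grace} → Nate is next (Nate > Olga).
  Step 4: remaining {Pat, Kate, Olga, Grace}; on the smaller side: {Pat, Kate, Grace} → Olga is next (Olga > Kate).
  Step 5: remaining {Pat, Kate, Grace}; on the smaller side: {Pat, Grace} → Kate is next (Kate > Grace).
  Step 6: remaining {Pat, Grace}; on the smaller side: {Pat} → Grace is next (Grace > Pat).
  Step 7: only Pat remains → lowest.
Final ranking (highest to lowest):

Carol > Bob > Nate > Olga > Kate > Grace > Pat


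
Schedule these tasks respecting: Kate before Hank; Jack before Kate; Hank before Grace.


Constraints: Kate before Hank; Jack before Kate; Hank before Grace
Method: repeatedly schedule the remaining task that has no remaining task required before it.
  Step 1: remaining {Kate, Jack, Hank, Grace}; every task except Jack still has a predecessor pending → schedule Jack.
  Step 2: remaining {Kate, Hank, Grace}; every task except Kate still has a predecessor pending → schedule Kate.
  Step 3: remaining {Hank, Grace}; every task except Hank still has a predecessor pending → schedule Hank.
  Step 4: only Grace remains → schedule Grace.
Resulting order:

Jack → Kate → Hank → Grace


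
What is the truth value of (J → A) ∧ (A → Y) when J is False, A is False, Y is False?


J = False, A = False, Y = False
Step 1: J → A is false only when J=True and A=False. Result: True
Step 2: A → Y is false only when A=True and Y=False. Result: True
Step 3: True ∧ True = True

True


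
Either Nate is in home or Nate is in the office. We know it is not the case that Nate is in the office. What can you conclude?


Disjunctive syllogism: P ∨ Q, ¬P ⊢ Q
Disjunction: Nate is in home ∨ Nate is in the office
We know it is not the case that Nate is in the office.
By disjunctive syllogism, the other disjunct must be true.

Nate is in home


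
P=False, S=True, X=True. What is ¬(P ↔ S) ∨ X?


P = False, S = True, X = True
Expression: ¬(P ↔ S) ∨ X
Step 1: P ↔ S = (False iff True) = False
Step 2: ¬(P ↔ S) = NOT False = True
Step 3: (True) ∨ X = True OR True = True

True


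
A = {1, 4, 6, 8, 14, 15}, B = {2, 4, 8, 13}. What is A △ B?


A = {1, 4, 6, 8, 14, 15}
B = {2, 4, 8, 13}
Operation: symmetric difference
In A only: [1, 6, 14, 15], in B only: [2, 13]

{1, 2, 6, 13, 14, 15}


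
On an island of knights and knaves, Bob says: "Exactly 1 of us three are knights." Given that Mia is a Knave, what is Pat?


Bob claims exactly 1 knights among Bob, Mia, Pat.
Given: Mia is a Knave.

Case 1: Bob is a Knight (tells truth)
  Then exactly 1 of the three are knights.
  Counting Bob, Mia: 1 knight(s) so far. Need 0 more → Pat = Knave.
Case 2: Bob is a Knave (lies)
  Then the count is NOT 1.
  If Pat = Knight, count = 1 = 1 → claim would be true, contradicts lie.
  If Pat = Knave, count = 0 ≠ 1 → lie confirmed ✓

Pat is a Knave.

Knave


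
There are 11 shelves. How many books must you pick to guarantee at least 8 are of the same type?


Pigeonhole: to guarantee k in one of n categories, need (k-1)×n + 1.
k = 8, n = 11
Minimum = (8-1) × 11 + 1 = 7 × 11 + 1

78


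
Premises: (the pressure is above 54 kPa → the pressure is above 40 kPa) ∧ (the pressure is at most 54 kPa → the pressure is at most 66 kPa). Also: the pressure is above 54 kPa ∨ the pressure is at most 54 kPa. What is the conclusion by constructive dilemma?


Constructive dilemma: (P → Q) ∧ (R → S), P ∨ R ⊢ Q ∨ S
Premise 1: the pressure is above 54 kPa → the pressure is above 40 kPa
Premise 2: the pressure is at most 54 kPa → the pressure is at most 66 kPa
Premise 3: the pressure is above 54 kPa ∨ the pressure is at most 54 kPa
Case 1: Assuming the pressure is above 54 kPa, then by Premise 1, the pressure is above 40 kPa.
Case 2: Assuming the pressure is at most 54 kPa, then by Premise 2, the pressure is at most 66 kPa.
Since one of the pressure is above 54 kPa or the pressure is at most 54 kPa must hold, we get the pressure is above 40 kPa or the pressure is at most 66 kPa.

The pressure is above 40 kPa or the pressure is at most 66 kPa.


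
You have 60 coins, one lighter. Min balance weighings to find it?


Each weighing has 3 outcomes (left heavy / balance / right heavy), so k weighings distinguish at most 3^k cases; splitting into three near-equal groups achieves this.
Need 3^k ≥ 60: 3^3 = 27 < 60 ≤ 3^4 = 81
k = ⌈log₃(60)⌉ = 4

4


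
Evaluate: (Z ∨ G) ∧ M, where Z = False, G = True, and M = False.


Z = False, G = True, M = False
Step 1: Z ∨ G = False OR True = True
Step 2: True ∧ M = True AND False = False
OR is true when at least one operand is true; AND requires both.

False


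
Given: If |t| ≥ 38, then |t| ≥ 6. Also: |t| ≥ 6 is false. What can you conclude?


Modus tollens: P → Q, ¬Q ⊢ ¬P
P: |t| ≥ 38
Q: |t| ≥ 6
We have P → Q and Q is false.
By modus tollens, P must be false.

It is not the case that |t| ≥ 38


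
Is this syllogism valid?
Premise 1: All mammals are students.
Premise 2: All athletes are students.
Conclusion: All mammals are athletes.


Premise 1: All mammals are students.
Premise 2: All athletes are students.
Conclusion: All mammals are athletes.
Fallacy: undistributed middle. students is predicate in both.
Counterexample: mammals and athletes could be disjoint subsets of students.

Invalid


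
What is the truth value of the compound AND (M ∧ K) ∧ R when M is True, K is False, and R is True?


M = True, K = False, R = True
Step 1: M ∧ K = True AND False = False
Step 2: False ∧ R = False AND True = False
AND is true only when ALL operands are true.

False


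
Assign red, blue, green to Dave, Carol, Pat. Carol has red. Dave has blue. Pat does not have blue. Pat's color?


From clues:
  Dave → blue
  Carol → red
By elimination, Pat gets the remaining.

green


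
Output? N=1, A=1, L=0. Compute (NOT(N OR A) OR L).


N OR A = 1
NOT(1) = 0
0 OR 0 = 0

0


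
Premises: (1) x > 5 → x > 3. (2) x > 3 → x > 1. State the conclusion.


Hypothetical syllogism: P → Q, Q → R ⊢ P → R
Premise 1: x > 5 → x > 3
Premise 2: x > 3 → x > 1
Chain the implications: the middle term (x > 3) links the two.
Conclusion: If x > 5, then x > 1.

If x > 5, then x > 1.


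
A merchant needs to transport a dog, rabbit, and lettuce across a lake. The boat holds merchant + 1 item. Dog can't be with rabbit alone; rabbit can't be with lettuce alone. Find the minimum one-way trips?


1. merchant+rabbit → 2. merchant ← 3. merchant+dog → 4. merchant+rabbit ← 5. merchant+lettuce → 6. merchant ← 7. merchant+rabbit →
Minimum trips = 7

7


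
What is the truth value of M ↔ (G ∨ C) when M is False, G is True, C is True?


M = False, G = True, C = True
Step 1: G ∨ C = True OR True = True
Step 2: M ↔ (True): true when both sides have same truth value.
Result: False ↔ True = False

False


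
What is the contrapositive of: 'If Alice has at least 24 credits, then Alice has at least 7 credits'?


Original: If Alice has at least 24 credits, then Alice has at least 7 credits
Contrapositive: If ¬Q, then ¬P
Negate Q: not (Alice has at least 7 credits)
Negate P: not (Alice has at least 24 credits)

If not (Alice has at least 7 credits), then not (Alice has at least 24 credits).


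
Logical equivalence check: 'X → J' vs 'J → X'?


Expression 1: X → J
Expression 2: J → X
Truth table (X J | Expr1 Expr2):
  T T |   T     T
  T F |   F     T   ← differ
  F T |   T     F   ← differ
  F F |   T     T
Counterexample: X=T, J=F gives Expr1 = F but Expr2 = T, so the expressions are NOT logically equivalent.

No


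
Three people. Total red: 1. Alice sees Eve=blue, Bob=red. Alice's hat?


Total red = 1, seen red = 1
Own red = 1 - 1 = 0
Alice's hat is blue.

blue


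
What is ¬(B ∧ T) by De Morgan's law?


De Morgan's law: ¬(P ∧ Q) ≡ ¬P ∨ ¬Q
¬(B ∧ T) = ¬B ∨ ¬T

¬B ∨ ¬T


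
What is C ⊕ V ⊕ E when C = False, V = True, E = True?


C = False, V = True, E = True
Step 1: C ⊕ V = False XOR True = True
Step 2: True ⊕ E = True XOR True = False
XOR is true when an odd number of operands are true.

False


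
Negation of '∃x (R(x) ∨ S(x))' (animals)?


Original: ∃x (R(x) ∨ S(x))
Rule: ¬∀→∃, ¬∃→∀, negate predicate.
Negation: ∀x (¬R(x) ∧ ¬S(x))

∀x (¬R(x) ∧ ¬S(x))


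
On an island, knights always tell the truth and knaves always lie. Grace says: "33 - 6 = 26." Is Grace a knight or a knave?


Statement: "33 - 6 = 26."
Actual: 33 - 6 = 27
Claimed: 26
Statement is FALSE → Grace lies → Knave

Knave


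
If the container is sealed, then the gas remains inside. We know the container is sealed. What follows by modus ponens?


Modus ponens: P → Q, P ⊢ Q
P: the container is sealed
Q: the gas remains inside
We have P → Q and P is true.
By modus ponens, Q must be true.

The gas remains inside


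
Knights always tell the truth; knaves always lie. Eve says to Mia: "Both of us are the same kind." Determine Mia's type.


Eve says: "Both of us are the same kind."
Case 1: Eve is a Knight (truth-teller)
  Statement is true → they ARE the same → Mia is also a Knight
Case 2: Eve is a Knave (liar)
  Statement is false → they are NOT the same → Mia is a Knight
In both cases, Mia is a Knight.

Knight


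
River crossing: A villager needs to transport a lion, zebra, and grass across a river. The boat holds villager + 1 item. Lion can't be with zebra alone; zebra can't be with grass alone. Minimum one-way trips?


1. villager+zebra → 2. villager ← 3. villager+lion → 4. villager+zebra ← 5. villager+grass → 6. villager ← 7. villager+zebra →
Minimum trips = 7

7


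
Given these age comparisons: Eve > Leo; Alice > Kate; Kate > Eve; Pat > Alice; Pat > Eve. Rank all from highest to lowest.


Constraints: Eve > Leo; Alice > Kate; Kate > Eve; Pat > Alice; Pat > Eve
Method: at each step, the next-highest is the one remaining person who never appears on the smaller side of a constraint between remaining people.
  Step 1: remaining {Pat, Leo, Kate, Alice, Eve}; on the smaller side: {Leo, Kate, Alice, Eve} → Pat is next (Pat > Alice; Pat > Eve).
  Step 2: remaining {Leo, Kate, Alice, Eve}; on the smaller side: {Leo, Kate, Eve} → Alice is next (Alice > Kate).
  Step 3: remaining {Leo, Kate, Eve}; on the smaller side: {Leo, Eve} → Kate is next (Kate > Eve).
  Step 4: remaining {Leo, Eve}; on the smaller side: {Leo} → Eve is next (Eve > Leo).
  Step 5: only Leo remains → lowest.
Final ranking (highest to lowest):

Pat > Alice > Kate > Eve > Leo


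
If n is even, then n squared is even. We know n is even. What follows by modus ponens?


Modus ponens: P → Q, P ⊢ Q
P: n is even
Q: n squared is even
We have P → Q and P is true.
By modus ponens, Q must be true.

n squared is even


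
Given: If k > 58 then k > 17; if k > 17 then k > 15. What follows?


Hypothetical syllogism: P → Q, Q → R ⊢ P → R
Premise 1: k > 58 → k > 17
Premise 2: k > 17 → k > 15
Chain the implications: the middle term (k > 17) links the two.
Conclusion: If k > 58, then k > 15.

If k > 58, then k > 15.


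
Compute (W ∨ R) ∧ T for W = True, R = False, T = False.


W = True, R = False, T = False
Step 1: W ∨ R = True OR False = True
Step 2: True ∧ T = True AND False = False
OR is true when at least one operand is true; AND requires both.

False


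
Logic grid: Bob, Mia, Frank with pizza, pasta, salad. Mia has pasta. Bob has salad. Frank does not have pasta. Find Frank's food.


From clues:
  Mia → pasta
  Bob → salad
By elimination, Frank gets the remaining.

pizza


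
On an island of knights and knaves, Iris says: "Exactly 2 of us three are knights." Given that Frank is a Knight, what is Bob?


Iris claims exactly 2 knights among Iris, Frank, Bob.
Given: Frank is a Knight.

Case 1: Iris is a Knight (tells truth)
  Then exactly 2 of the three are knights.
  Counting Iris, Frank: 2 knight(s) so far. Need 0 more → Bob = Knave.
Case 2: Iris is a Knave (lies)
  Then the count is NOT 2.
  If Bob = Knight, count = 2 = 2 → claim would be true, contradicts lie.
  If Bob = Knave, count = 1 ≠ 2 → lie confirmed ✓

Bob is a Knave.

Knave


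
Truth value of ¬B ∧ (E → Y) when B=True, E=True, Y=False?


B = True, E = True, Y = False
Expression: ¬B ∧ (E → Y)
Step 1: ¬B = NOT True = False
Step 2: E → Y = True → False (false only if E=True, Y=False) = False
Step 3: (False) ∧ (False) = False AND False = False

False


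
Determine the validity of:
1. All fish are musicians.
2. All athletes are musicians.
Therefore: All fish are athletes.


Premise 1: All fish are musicians.
Premise 2: All athletes are musicians.
Conclusion: All fish are athletes.
Fallacy: undistributed middle. musicians is predicate in both.
Counterexample: fish and athletes could be disjoint subsets of musicians.

Invalid


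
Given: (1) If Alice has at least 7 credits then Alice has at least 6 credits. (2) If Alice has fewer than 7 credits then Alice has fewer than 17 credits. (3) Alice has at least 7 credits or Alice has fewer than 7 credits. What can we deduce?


Constructive dilemma: (P → Q) ∧ (R → S), P ∨ R ⊢ Q ∨ S
Premise 1: Alice has at least 7 credits → Alice has at least 6 credits
Premise 2: Alice has fewer than 7 credits → Alice has fewer than 17 credits
Premise 3: Alice has at least 7 credits ∨ Alice has fewer than 7 credits
Case 1: Assuming Alice has at least 7 credits, then by Premise 1, Alice has at least 6 credits.
Case 2: Assuming Alice has fewer than 7 credits, then by Premise 2, Alice has fewer than 17 credits.
Since one of Alice has at least 7 credits or Alice has fewer than 7 credits must hold, we get Alice has at least 6 credits or Alice has fewer than 17 credits.

Alice has at least 6 credits or Alice has fewer than 17 credits.


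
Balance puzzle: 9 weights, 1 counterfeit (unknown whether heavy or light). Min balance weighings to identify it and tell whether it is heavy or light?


Let n = 9. 18 possibilities (n weights × lighter/heavier); each weighing has 3 outcomes.
Bound for k weighings: say the first weighing puts j weights on each pan. If it tips, the 2j weighed weights remain suspects (each with a known direction) and k-1 weighings give 3^(k-1) outcomes; 3^(k-1) is odd, so 2j ≤ 3^(k-1) - 1. If it balances, the n - 2j unweighed weights remain with direction unknown: 2(n - 2j) ≤ 3^(k-1) - 1 by the same parity argument. Adding, n ≤ (3^(k-1) - 1) + (3^(k-1) - 1)/2 = (3^k - 3)/2, and the classical three-group strategy achieves this (3 weights in 2 weighings, 12 in 3, 39 in 4, 120 in 5).
So we need the smallest k with (3^k - 3)/2 ≥ 9.
k = 2: (3^2 - 3)/2 = 3 < 9 ✗
k = 3: (3^3 - 3)/2 = 12 ≥ 9 ✓

3


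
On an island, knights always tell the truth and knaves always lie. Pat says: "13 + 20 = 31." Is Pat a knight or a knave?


Statement: "13 + 20 = 31."
Actual: 13 + 20 = 33
Claimed: 31
Statement is FALSE → Pat lies → Knave

Knave


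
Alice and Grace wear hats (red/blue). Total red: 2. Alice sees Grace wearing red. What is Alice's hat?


Total red = 2, Grace = red
Red accounted for: 1
Remaining for Alice: 1
Alice's hat is red.

red


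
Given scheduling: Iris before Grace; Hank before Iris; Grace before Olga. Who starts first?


Constraints: Iris before Grace; Hank before Iris; Grace before Olga
The first task can have nothing scheduled before it, so it must never appear on the right of a 'before'.
Tasks appearing after some 'before': Grace, Iris, Olga.
The only task not in that list is Hank → it is first.

Hank


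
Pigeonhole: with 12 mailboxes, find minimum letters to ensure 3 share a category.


Pigeonhole: to guarantee k in one of n categories, need (k-1)×n + 1.
k = 3, n = 12
Minimum = (3-1) × 12 + 1 = 2 × 12 + 1

25


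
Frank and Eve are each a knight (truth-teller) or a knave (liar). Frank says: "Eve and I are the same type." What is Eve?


Frank says: "Eve and I are the same type."
Case 1: Frank is a Knight (truth-teller)
  Statement is true → they ARE the same → Eve is also a Knight
Case 2: Frank is a Knave (liar)
  Statement is false → they are NOT the same → Eve is a Knight
In both cases, Eve is a Knight.

Knight


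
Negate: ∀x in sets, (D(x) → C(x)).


Original: ∀x (D(x) → C(x))
Rule: ¬∀→∃, ¬∃→∀, negate predicate.
Negation: ∃x (D(x) ∧ ¬C(x))

∃x (D(x) ∧ ¬C(x))


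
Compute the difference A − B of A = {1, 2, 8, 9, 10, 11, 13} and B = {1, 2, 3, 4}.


A = {1, 2, 8, 9, 10, 11, 13}
B = {1, 2, 3, 4}
Operation: difference A − B
In A but not B: 8, 9, 10, 11, 13

{8, 9, 10, 11, 13}


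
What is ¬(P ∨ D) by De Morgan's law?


De Morgan's law: ¬(P ∨ Q) ≡ ¬P ∧ ¬Q
¬(P ∨ D) = ¬P ∧ ¬D

¬P ∧ ¬D


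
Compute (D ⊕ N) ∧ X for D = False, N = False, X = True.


D = False, N = False, X = True
Step 1: D ⊕ N = False XOR False = False
Step 2: False ∧ X = False AND True = False
XOR true when exactly one of D,N is true; then AND with X.

False


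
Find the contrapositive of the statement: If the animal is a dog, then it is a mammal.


Original: If the animal is a dog, then it is a mammal
Contrapositive: If ¬Q, then ¬P
Negate Q: not (it is a mammal)
Negate P: not (the animal is a dog)

If not (it is a mammal), then not (the animal is a dog).


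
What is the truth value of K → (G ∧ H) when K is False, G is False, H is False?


K = False, G = False, H = False
Step 1: G ∧ H = False AND False = False
Step 2: K → (False): false only when K=True and consequent=False.
Result: True

True


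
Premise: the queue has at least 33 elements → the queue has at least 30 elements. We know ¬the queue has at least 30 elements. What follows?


Modus tollens: P → Q, ¬Q ⊢ ¬P
P: the queue has at least 33 elements
Q: the queue has at least 30 elements
We have P → Q and Q is false.
By modus tollens, P must be false.

It is not the case that the queue has at least 33 elements


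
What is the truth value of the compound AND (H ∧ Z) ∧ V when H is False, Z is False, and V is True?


H = False, Z = False, V = True
Step 1: H ∧ Z = False AND False = False
Step 2: False ∧ V = False AND True = False
AND is true only when ALL operands are true.

False


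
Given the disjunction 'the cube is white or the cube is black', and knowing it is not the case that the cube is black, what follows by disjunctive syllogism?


Disjunctive syllogism: P ∨ Q, ¬P ⊢ Q
Disjunction: the cube is white ∨ the cube is black
We know it is not the case that the cube is black.
By disjunctive syllogism, the other disjunct must be true.

The cube is white


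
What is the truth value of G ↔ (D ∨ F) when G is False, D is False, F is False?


G = False, D = False, F = False
Step 1: D ∨ F = False OR False = False
Step 2: G ↔ (False): true when both sides have same truth value.
Result: False ↔ False = True

True


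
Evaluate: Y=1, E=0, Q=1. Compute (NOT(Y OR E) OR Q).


Y OR E = 1
NOT(1) = 0
0 OR 1 = 1

1


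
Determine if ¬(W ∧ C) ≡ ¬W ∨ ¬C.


Expression 1: ¬(W ∧ C)
Expression 2: ¬W ∨ ¬C
Truth table (W C | Expr1 Expr2):
  T T |   F     F
  T F |   T     T
  F T |   T     T
  F F |   T     T
All 4 rows agree, so the expressions are logically equivalent.

Yes


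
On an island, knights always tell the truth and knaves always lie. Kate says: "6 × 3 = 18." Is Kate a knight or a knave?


Statement: "6 × 3 = 18."
Actual: 6 × 3 = 18
Claimed: 18
Statement is TRUE → Kate tells the truth → Knight

Knight


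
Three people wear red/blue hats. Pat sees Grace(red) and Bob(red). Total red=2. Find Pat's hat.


Total red = 2, seen red = 2
Own red = 2 - 2 = 0
Pat's hat is blue.

blue


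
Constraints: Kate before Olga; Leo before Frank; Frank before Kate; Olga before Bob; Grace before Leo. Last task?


Constraints: Kate before Olga; Leo before Frank; Frank before Kate; Olga before Bob; Grace before Leo
The last task can have nothing scheduled after it, so it must never appear on the left of a 'before'.
Tasks appearing before some other task: Kate, Leo, Frank, Olga, Grace.
The only task not in that list is Bob → it is last.

Bob


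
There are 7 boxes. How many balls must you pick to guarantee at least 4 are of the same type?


Pigeonhole: to guarantee k in one of n categories, need (k-1)×n + 1.
k = 4, n = 7
Minimum = (4-1) × 7 + 1 = 3 × 7 + 1

22
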